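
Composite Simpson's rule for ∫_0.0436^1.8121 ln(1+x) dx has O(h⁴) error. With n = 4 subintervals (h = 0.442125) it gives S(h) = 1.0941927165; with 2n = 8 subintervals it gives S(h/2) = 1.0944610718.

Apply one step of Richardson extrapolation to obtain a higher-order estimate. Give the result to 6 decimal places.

1.094479

r = 4, so 2^r = 16.
Difference of the inputs: 1.0944610718 − 1.0941927165 = 0.0002683553
Divide by 2^4 − 1 = 15: 0.0002683553/15 = 0.0000178904
R = 1.0944610718 + 0.0000178904 = 1.0944789622
Correction |R − A(h/2)| = 1.789e-05; gap |A(h/2) − A(h)| = 2.684e-04.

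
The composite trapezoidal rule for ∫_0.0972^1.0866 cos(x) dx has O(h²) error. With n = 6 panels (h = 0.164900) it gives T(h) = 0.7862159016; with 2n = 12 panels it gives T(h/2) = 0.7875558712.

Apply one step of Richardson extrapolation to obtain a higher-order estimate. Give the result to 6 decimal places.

Order 2 gives 2^r = 4 and 2^r − 1 = 3.
A(h/2) − A(h) = 0.7875558712 − 0.7862159016 = 0.0013399696
Correction (A(h/2) − A(h))/(4 − 1) = 0.0013399696/3 = 0.0004466565
R = 0.7875558712 + 0.0004466565 = 0.7880025277
Gap between inputs: 1.340e-03; correction applied: +0.0004466565.

0.788003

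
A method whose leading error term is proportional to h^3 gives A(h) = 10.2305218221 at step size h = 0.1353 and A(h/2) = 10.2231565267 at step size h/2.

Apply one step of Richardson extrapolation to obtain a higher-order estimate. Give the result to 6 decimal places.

r = 3, so 2^r = 8.
8 × 10.2231565267 = 81.7852522136; subtract 10.2305218221 → 71.5547303915
Extrapolated: 71.5547303915 / 7 = 10.2221043416
Shift from A(h/2): −0.0010521851.

10.222104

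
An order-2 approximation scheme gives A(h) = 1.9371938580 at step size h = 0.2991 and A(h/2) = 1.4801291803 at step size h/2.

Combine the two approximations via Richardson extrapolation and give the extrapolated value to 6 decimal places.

1.327774

The method has order 2: 2^2 = 4.
Numerator 4×A(h/2) − A(h) = 4×1.4801291803 − 1.9371938580 = 3.9833228632
Divide by 2^2 − 1 = 3.
So the Richardson estimate is 1.3277742877.
Gap between inputs: 4.571e-01; correction applied: −0.1523548926.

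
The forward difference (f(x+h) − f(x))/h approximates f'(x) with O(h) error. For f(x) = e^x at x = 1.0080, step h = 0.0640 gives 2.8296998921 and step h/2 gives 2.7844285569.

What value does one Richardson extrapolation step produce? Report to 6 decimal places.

2.739157

r = 1: numerator weight 2, denominator 1.
2^1×A(h/2) = 5.5688571138; minus A(h) gives 2.7391572217.
Divide by 2^1 − 1 = 1.
Extrapolated: 2.7391572217 / 1 = 2.7391572217
Correction |R − A(h/2)| = 4.527e-02; gap |A(h/2) − A(h)| = 4.527e-02.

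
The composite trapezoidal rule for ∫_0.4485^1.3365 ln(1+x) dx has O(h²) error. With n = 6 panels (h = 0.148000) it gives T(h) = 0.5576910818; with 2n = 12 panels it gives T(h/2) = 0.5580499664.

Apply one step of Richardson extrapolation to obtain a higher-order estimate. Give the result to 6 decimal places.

0.558170

The method has order 2: 2^2 = 4.
Top: 4(0.5580499664) − (0.5576910818) = 1.6745087838
Divide by 2^2 − 1 = 3.
R = 1.6745087838/3 = 0.5581695946
Correction |R − A(h/2)| = 1.196e-04; gap |A(h/2) − A(h)| = 3.589e-04.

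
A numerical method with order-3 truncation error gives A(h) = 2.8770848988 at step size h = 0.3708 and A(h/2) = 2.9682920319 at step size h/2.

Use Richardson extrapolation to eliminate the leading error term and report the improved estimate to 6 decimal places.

Error is O(h^3); halving h shrinks it by 2^3 = 8.
Top: 8(2.9682920319) − (2.8770848988) = 20.8692513564
Divide by 2^3 − 1 = 7.
So the Richardson estimate is 2.9813216223.

2.981322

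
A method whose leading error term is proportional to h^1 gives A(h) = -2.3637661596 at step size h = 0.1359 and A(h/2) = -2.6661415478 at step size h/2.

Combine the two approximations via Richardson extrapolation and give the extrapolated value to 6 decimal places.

Error is O(h^1); halving h shrinks it by 2^1 = 2.
Top: 2(-2.6661415478) − (-2.3637661596) = -2.9685169360
Extrapolated: (-2.9685169360) / 1 = -2.9685169360

-2.968517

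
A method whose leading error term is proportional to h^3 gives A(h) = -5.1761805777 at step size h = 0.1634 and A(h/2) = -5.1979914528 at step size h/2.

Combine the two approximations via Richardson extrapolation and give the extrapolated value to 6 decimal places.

-5.201107

Error is O(h^3); halving h shrinks it by 2^3 = 8.
Weighted: (-41.5839316224) − (-5.1761805777) = -36.4077510447
(-36.4077510447) ÷ 7 = -5.2011072921
Correction |R − A(h/2)| = 3.116e-03; gap |A(h/2) − A(h)| = 2.181e-02.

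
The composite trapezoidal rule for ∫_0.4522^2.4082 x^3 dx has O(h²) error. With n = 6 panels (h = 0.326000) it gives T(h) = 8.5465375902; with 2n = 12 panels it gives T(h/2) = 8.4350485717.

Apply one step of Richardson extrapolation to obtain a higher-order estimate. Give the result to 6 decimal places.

Method order is 2; weight 2^2 = 4.
2^2 × A(h/2) = 33.7401942868; minus A(h) gives 25.1936566966.
Divide by 2^2 − 1 = 3.
Extrapolated: 25.1936566966 / 3 = 8.3978855655

8.397886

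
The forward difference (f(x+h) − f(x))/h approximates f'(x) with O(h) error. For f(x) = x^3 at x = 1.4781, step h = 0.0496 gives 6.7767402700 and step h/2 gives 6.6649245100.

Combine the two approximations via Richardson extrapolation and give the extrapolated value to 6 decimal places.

6.553109

Error is O(h^1); halving h shrinks it by 2^1 = 2.
2×6.6649245100 = 13.3298490200; subtract 6.7767402700 → 6.5531087500
(2×6.6649245100 − 6.7767402700)/(2 − 1) = 6.5531087500
Gap between inputs: 1.118e-01; correction applied: −0.1118157600.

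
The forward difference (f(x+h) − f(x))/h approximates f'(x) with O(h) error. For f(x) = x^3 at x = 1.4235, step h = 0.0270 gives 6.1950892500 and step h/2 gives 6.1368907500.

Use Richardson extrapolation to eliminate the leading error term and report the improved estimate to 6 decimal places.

6.078692

r = 1: numerator weight 2, denominator 1.
Numerator 2 × A(h/2) − A(h) = 2 × 6.1368907500 − 6.1950892500 = 6.0786922500
Denominator 2 − 1 = 1.
Extrapolated: 6.0786922500 / 1 = 6.0786922500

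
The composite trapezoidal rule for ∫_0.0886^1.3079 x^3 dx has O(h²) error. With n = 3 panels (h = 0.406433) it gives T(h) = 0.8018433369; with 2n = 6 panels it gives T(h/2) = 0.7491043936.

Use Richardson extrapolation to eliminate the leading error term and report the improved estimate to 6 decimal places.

The method has order 2: 2^2 = 4.
4 × 0.7491043936 = 2.9964175744; 2.9964175744 − 0.8018433369 = 2.1945742375
(4 × 0.7491043936 − 0.8018433369)/(4 − 1) = 0.7315247458
Correction |R − A(h/2)| = 1.758e-02; gap |A(h/2) − A(h)| = 5.274e-02.

0.731525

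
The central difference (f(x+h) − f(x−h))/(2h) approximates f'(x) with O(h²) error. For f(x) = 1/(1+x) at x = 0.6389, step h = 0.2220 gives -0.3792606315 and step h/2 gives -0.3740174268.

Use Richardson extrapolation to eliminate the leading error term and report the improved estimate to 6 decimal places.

-0.372270

Error is O(h^2); halving h shrinks it by 2^2 = 4.
A(h/2) − A(h) = -0.3740174268 − (-0.3792606315) = 0.0052432047
Correction (A(h/2) − A(h))/(4 − 1) = 0.0052432047/3 = 0.0017477349
R = -0.3740174268 + 0.0017477349 = -0.3722696919
Gap between inputs: 5.243e-03; correction applied: +0.0017477349.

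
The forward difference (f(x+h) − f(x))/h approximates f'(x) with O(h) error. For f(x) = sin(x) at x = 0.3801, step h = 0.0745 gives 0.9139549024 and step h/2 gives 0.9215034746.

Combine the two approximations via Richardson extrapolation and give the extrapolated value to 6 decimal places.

r = 1: numerator weight 2, denominator 1.
2×0.9215034746 − 0.9139549024 = 0.9290520468
Extrapolated: 0.9290520468 / 1 = 0.9290520468

0.929052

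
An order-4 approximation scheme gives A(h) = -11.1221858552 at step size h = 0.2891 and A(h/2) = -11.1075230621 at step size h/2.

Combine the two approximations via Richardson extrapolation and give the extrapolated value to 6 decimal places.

-11.106546

Error is O(h^4); halving h shrinks it by 2^4 = 16.
16 × (-11.1075230621) = -177.7203689936; subtract (-11.1221858552) → -166.5981831384
Denominator 16 − 1 = 15.
Extrapolated: (-166.5981831384) / 15 = -11.1065455426
Shift from A(h/2): +0.0009775195.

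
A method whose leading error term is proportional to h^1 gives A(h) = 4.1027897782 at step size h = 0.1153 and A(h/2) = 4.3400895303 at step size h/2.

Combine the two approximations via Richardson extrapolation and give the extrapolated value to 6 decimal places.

4.577389

Method order is 1; weight 2^1 = 2.
2×4.3400895303 = 8.6801790606; subtract 4.1027897782 → 4.5773892824
Denominator 2 − 1 = 1.
So the Richardson estimate is 4.5773892824.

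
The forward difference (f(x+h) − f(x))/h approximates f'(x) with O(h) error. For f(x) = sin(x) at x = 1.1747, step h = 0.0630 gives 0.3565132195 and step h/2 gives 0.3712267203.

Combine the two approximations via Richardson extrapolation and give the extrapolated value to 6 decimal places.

0.385940

Order 1 gives 2^r = 2 and 2^r − 1 = 1.
2^1 × A(h/2) = 0.7424534406; minus A(h) gives 0.3859402211.
Divide by 2^1 − 1 = 1.
Extrapolated: 0.3859402211 / 1 = 0.3859402211
Shift from A(h/2): +0.0147135008.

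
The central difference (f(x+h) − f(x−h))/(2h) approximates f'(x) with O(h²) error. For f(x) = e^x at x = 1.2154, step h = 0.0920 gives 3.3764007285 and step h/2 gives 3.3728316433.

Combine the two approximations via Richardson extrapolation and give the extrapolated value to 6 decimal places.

3.371642

Error is O(h^2); halving h shrinks it by 2^2 = 4.
Numerator 4*A(h/2) − A(h) = 4*3.3728316433 − 3.3764007285 = 10.1149258447
Extrapolated: 10.1149258447 / 3 = 3.3716419482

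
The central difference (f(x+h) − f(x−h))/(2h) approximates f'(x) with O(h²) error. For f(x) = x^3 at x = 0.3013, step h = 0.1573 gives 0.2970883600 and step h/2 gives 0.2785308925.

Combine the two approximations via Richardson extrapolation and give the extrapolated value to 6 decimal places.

With r = 2 the leading error scales as h^2, so the weight is 2^2 = 4.
Numerator 4 × A(h/2) − A(h) = 4 × 0.2785308925 − 0.2970883600 = 0.8170352100
Extrapolated: 0.8170352100 / 3 = 0.2723450700

0.272345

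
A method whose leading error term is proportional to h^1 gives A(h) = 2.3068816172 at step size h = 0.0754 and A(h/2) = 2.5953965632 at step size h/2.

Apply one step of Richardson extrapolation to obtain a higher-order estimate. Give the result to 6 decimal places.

Leading term ∝ h^1; use weight 2 = 2^1.
Numerator 2 × A(h/2) − A(h) = 2 × 2.5953965632 − 2.3068816172 = 2.8839115092
Divide by 2^1 − 1 = 1.
(2 × 2.5953965632 − 2.3068816172)/(2 − 1) = 2.8839115092
Correction |R − A(h/2)| = 2.885e-01; gap |A(h/2) − A(h)| = 2.885e-01.

2.883912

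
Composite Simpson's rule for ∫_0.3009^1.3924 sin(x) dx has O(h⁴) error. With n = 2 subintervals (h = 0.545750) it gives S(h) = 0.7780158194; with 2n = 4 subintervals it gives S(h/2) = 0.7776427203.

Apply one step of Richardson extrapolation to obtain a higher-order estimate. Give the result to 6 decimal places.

0.777618

The method has order 4: 2^4 = 16.
16·0.7776427203 = 12.4422835248; subtract 0.7780158194 → 11.6642677054
R = 11.6642677054/15 = 0.7776178470
Correction |R − A(h/2)| = 2.487e-05; gap |A(h/2) − A(h)| = 3.731e-04.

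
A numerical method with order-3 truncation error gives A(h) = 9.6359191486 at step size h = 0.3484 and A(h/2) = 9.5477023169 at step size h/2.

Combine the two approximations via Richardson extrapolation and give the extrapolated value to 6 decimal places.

9.535100

The method has order 3: 2^3 = 8.
8 × 9.5477023169 − 9.6359191486 = 66.7456993866
Divide by 2^3 − 1 = 7.
(8 × 9.5477023169 − 9.6359191486)/(8 − 1) = 9.5350999124
Shift from A(h/2): −0.0126024045.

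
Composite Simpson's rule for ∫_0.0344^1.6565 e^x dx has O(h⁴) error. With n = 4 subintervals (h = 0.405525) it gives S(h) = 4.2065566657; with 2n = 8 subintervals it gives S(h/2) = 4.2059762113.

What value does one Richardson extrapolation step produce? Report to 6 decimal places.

4.205938

r = 4, so 2^r = 16.
16 × 4.2059762113 = 67.2956193808; 67.2956193808 − 4.2065566657 = 63.0890627151
Denominator 16 − 1 = 15.
R = 63.0890627151/15 = 4.2059375143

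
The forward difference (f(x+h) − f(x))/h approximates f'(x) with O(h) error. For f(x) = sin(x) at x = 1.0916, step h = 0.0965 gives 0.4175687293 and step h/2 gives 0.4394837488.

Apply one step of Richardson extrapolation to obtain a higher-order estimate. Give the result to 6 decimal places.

With r = 1 the leading error scales as h^1, so the weight is 2^1 = 2.
Weighted: 0.8789674976 − 0.4175687293 = 0.4613987683
0.4613987683 ÷ 1 = 0.4613987683
Shift from A(h/2): +0.0219150195.

0.461399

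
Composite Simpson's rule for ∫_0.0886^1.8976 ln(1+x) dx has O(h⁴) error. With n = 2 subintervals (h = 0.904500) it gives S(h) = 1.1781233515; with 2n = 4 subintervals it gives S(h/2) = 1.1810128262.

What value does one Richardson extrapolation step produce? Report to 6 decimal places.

r = 4, so 2^r = 16.
A(h/2) − A(h) = 1.1810128262 − 1.1781233515 = 0.0028894747
Correction (A(h/2) − A(h))/(16 − 1) = 0.0028894747/15 = 0.0001926316
R = A(h/2) + (A(h/2) − A(h))/15 = 1.1810128262 + 0.0001926316 = 1.1812054578

1.181205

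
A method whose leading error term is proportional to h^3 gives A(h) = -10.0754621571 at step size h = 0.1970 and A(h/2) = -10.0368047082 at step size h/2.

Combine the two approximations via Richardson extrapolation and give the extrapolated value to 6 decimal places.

Order 3 gives 2^r = 8 and 2^r − 1 = 7.
Weighted: (-80.2944376656) − (-10.0754621571) = -70.2189755085
Divide by 2^3 − 1 = 7.
(-70.2189755085) ÷ 7 = -10.0312822155
Shift from A(h/2): +0.0055224927.

-10.031282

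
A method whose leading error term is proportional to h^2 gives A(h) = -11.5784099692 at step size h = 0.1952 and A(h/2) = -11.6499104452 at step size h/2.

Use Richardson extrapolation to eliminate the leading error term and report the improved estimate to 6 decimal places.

r = 2, so 2^r = 4.
A(h/2) − A(h) = -11.6499104452 − (-11.5784099692) = -0.0715004760
Correction (A(h/2) − A(h))/(4 − 1) = (-0.0715004760)/3 = -0.0238334920
R = A(h/2) + (A(h/2) − A(h))/3 = -11.6499104452 − 0.0238334920 = -11.6737439372
Shift from A(h/2): −0.0238334920.

-11.673744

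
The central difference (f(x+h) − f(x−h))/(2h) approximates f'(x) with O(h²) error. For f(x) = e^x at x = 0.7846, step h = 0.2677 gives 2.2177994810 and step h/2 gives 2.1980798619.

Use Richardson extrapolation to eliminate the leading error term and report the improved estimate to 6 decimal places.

Error is O(h^2); halving h shrinks it by 2^2 = 4.
Top: 4(2.1980798619) − (2.2177994810) = 6.5745199666
R = 6.5745199666/3 = 2.1915066555
Correction |R − A(h/2)| = 6.573e-03; gap |A(h/2) − A(h)| = 1.972e-02.

2.191507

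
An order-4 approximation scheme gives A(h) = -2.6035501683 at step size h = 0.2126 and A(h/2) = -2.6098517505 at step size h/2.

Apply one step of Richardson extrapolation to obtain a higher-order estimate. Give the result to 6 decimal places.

-2.610272

The method has order 4: 2^4 = 16.
16 × (-2.6098517505) − (-2.6035501683) = -39.1540778397
R = (-39.1540778397)/15 = -2.6102718560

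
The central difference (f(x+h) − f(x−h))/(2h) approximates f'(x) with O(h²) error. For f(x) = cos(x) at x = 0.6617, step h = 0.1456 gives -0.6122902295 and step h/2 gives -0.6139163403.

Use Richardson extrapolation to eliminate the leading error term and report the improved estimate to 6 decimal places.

Leading term ∝ h^2; use weight 4 = 2^2.
Top: 4(-0.6139163403) − (-0.6122902295) = -1.8433751317
(4*(-0.6139163403) − (-0.6122902295))/(4 − 1) = -0.6144583772
Gap between inputs: 1.626e-03; correction applied: −0.0005420369.

-0.614458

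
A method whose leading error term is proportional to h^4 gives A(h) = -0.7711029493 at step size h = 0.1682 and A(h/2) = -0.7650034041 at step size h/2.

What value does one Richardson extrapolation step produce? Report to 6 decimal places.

Leading term ∝ h^4; use weight 16 = 2^4.
16 × (-0.7650034041) = -12.2400544656; (-12.2400544656) − (-0.7711029493) = -11.4689515163
R = (-11.4689515163)/15 = -0.7645967678
Gap between inputs: 6.100e-03; correction applied: +0.0004066363.

-0.764597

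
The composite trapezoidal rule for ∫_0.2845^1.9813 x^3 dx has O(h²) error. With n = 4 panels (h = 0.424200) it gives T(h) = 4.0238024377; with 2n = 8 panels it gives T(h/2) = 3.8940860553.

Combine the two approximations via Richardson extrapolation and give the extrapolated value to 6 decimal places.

The method has order 2: 2^2 = 4.
4×3.8940860553 = 15.5763442212; subtract 4.0238024377 → 11.5525417835
(4×3.8940860553 − 4.0238024377)/(4 − 1) = 3.8508472612
Shift from A(h/2): −0.0432387941.

3.850847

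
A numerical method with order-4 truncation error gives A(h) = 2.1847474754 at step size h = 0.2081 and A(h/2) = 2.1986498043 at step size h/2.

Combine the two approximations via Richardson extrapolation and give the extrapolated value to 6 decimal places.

Order 4 gives 2^r = 16 and 2^r − 1 = 15.
Difference of the inputs: 2.1986498043 − 2.1847474754 = 0.0139023289
Correction (A(h/2) − A(h))/(16 − 1) = 0.0139023289/15 = 0.0009268219
R = A(h/2) + (A(h/2) − A(h))/15 = 2.1986498043 + 0.0009268219 = 2.1995766262
Gap between inputs: 1.390e-02; correction applied: +0.0009268219.

2.199577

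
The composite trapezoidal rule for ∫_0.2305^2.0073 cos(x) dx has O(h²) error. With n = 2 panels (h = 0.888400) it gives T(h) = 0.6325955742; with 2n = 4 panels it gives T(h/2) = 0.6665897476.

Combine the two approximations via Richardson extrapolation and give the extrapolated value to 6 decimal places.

Leading term ∝ h^2; use weight 4 = 2^2.
Weighted: 2.6663589904 − 0.6325955742 = 2.0337634162
Extrapolated: 2.0337634162 / 3 = 0.6779211387

0.677921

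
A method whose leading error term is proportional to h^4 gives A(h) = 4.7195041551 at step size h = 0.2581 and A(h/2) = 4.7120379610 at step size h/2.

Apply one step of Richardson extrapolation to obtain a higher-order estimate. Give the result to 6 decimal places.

4.711540

Leading term ∝ h^4; use weight 16 = 2^4.
Numerator 16×A(h/2) − A(h) = 16×4.7120379610 − 4.7195041551 = 70.6731032209
Denominator 16 − 1 = 15.
So the Richardson estimate is 4.7115402147.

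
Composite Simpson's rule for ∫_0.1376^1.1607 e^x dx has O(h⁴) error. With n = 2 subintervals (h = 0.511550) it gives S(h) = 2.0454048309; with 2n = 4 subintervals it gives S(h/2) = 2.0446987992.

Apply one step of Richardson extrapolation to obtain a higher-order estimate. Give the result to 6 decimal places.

2.044652

Method order is 4; weight 2^4 = 16.
2^4×A(h/2) = 32.7151807872; minus A(h) gives 30.6697759563.
(16×2.0446987992 − 2.0454048309)/(16 − 1) = 2.0446517304
Gap between inputs: 7.060e-04; correction applied: −0.0000470688.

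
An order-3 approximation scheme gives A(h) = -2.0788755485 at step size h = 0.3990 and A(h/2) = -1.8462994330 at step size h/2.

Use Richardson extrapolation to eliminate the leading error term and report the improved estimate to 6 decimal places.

Leading term ∝ h^3; use weight 8 = 2^3.
Numerator 8·A(h/2) − A(h) = 8·(-1.8462994330) − (-2.0788755485) = -12.6915199155
Denominator 8 − 1 = 7.
(8·(-1.8462994330) − (-2.0788755485))/(8 − 1) = -1.8130742736

-1.813074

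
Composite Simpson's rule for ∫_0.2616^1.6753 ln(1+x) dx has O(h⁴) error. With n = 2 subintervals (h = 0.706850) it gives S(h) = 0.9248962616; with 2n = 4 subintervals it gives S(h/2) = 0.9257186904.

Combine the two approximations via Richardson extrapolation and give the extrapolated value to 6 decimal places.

0.925774

r = 4, so 2^r = 16.
2^4×A(h/2) = 14.8114990464; minus A(h) gives 13.8866027848.
Divide by 2^4 − 1 = 15.
(16×0.9257186904 − 0.9248962616)/(16 − 1) = 0.9257735190
Shift from A(h/2): +0.0000548286.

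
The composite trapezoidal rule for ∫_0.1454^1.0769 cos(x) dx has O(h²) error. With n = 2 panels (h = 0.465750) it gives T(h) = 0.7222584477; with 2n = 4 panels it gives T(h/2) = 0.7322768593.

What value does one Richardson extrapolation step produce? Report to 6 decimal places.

r = 2: numerator weight 4, denominator 3.
Weighted: 2.9291074372 − 0.7222584477 = 2.2068489895
Denominator 4 − 1 = 3.
R = 2.2068489895/3 = 0.7356163298

0.735616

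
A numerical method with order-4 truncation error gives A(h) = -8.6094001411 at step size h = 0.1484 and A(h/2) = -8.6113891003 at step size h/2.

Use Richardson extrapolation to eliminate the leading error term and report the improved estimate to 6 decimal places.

-8.611522

Order 4 gives 2^r = 16 and 2^r − 1 = 15.
16 × (-8.6113891003) = -137.7822256048; subtract (-8.6094001411) → -129.1728254637
Divide by 2^4 − 1 = 15.
Result: -8.6115216976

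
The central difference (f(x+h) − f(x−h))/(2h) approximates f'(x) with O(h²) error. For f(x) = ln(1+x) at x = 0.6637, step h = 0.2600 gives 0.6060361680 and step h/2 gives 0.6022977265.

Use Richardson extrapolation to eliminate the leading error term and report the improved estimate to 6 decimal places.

Method order is 2; weight 2^2 = 4.
Weighted: 2.4091909060 − 0.6060361680 = 1.8031547380
Denominator 4 − 1 = 3.
Extrapolated: 1.8031547380 / 3 = 0.6010515793

0.601052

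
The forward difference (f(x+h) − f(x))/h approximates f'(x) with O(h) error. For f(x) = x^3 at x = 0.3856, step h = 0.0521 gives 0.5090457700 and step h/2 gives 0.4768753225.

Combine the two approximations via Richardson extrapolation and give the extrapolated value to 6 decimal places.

0.444705

r = 1: numerator weight 2, denominator 1.
2·0.4768753225 − 0.5090457700 = 0.4447048750
R = 0.4447048750/1 = 0.4447048750
Shift from A(h/2): −0.0321704475.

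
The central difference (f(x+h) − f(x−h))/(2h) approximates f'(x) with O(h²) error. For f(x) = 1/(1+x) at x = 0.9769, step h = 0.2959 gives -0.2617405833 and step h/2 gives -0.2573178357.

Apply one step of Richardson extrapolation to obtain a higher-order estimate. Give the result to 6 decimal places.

The method has order 2: 2^2 = 4.
2^2*A(h/2) = -1.0292713428; minus A(h) gives -0.7675307595.
R = (-0.7675307595)/3 = -0.2558435865
Gap between inputs: 4.423e-03; correction applied: +0.0014742492.

-0.255844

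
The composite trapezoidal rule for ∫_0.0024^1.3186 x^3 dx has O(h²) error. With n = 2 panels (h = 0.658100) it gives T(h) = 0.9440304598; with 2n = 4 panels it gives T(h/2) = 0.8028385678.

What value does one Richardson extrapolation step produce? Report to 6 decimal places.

Error is O(h^2); halving h shrinks it by 2^2 = 4.
Numerator 4·A(h/2) − A(h) = 4·0.8028385678 − 0.9440304598 = 2.2673238114
Denominator 4 − 1 = 3.
So the Richardson estimate is 0.7557746038.

0.755775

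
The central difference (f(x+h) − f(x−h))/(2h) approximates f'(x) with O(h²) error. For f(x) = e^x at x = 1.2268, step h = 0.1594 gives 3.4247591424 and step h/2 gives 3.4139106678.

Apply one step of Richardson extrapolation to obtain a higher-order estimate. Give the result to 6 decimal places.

Order 2 gives 2^r = 4 and 2^r − 1 = 3.
Weighted: 13.6556426712 − 3.4247591424 = 10.2308835288
Extrapolated: 10.2308835288 / 3 = 3.4102945096
Correction |R − A(h/2)| = 3.616e-03; gap |A(h/2) − A(h)| = 1.085e-02.

3.410295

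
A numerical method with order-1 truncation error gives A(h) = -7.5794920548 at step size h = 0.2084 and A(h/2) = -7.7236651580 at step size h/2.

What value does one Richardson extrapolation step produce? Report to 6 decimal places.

-7.867838

Order 1 gives 2^r = 2 and 2^r − 1 = 1.
Weighted: (-15.4473303160) − (-7.5794920548) = -7.8678382612
R = (-7.8678382612)/1 = -7.8678382612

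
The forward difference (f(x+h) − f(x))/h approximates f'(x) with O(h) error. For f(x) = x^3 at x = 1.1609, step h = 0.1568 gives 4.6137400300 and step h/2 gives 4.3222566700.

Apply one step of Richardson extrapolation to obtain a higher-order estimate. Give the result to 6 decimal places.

4.030773

The method has order 1: 2^1 = 2.
Top: 2(4.3222566700) − (4.6137400300) = 4.0307733100
4.0307733100 ÷ 1 = 4.0307733100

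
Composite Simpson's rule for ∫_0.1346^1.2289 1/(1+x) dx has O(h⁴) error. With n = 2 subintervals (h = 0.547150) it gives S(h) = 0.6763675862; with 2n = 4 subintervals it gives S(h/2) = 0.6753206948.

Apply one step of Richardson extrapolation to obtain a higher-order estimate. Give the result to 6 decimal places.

0.675251

Error is O(h^4); halving h shrinks it by 2^4 = 16.
Top: 16(0.6753206948) − (0.6763675862) = 10.1287635306
Divide by 2^4 − 1 = 15.
R = 10.1287635306/15 = 0.6752509020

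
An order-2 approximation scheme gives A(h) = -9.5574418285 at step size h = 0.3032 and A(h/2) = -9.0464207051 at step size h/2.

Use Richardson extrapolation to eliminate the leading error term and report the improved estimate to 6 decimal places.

-8.876080

Order 2 gives 2^r = 4 and 2^r − 1 = 3.
4 × (-9.0464207051) = -36.1856828204; (-36.1856828204) − (-9.5574418285) = -26.6282409919
(-26.6282409919) ÷ 3 = -8.8760803306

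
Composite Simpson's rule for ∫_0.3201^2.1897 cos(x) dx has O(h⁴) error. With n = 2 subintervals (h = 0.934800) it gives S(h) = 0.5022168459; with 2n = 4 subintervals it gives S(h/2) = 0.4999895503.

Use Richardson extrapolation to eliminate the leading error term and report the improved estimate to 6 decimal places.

0.499841

Order 4 gives 2^r = 16 and 2^r − 1 = 15.
Weighted: 7.9998328048 − 0.5022168459 = 7.4976159589
(16·0.4999895503 − 0.5022168459)/(16 − 1) = 0.4998410639
Shift from A(h/2): −0.0001484864.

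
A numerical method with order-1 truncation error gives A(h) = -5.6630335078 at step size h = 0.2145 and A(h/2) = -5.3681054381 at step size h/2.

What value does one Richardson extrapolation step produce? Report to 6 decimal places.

r = 1, so 2^r = 2.
2^1 × A(h/2) = -10.7362108762; minus A(h) gives -5.0731773684.
Divide by 2^1 − 1 = 1.
(-5.0731773684) ÷ 1 = -5.0731773684
Correction |R − A(h/2)| = 2.949e-01; gap |A(h/2) − A(h)| = 2.949e-01.

-5.073177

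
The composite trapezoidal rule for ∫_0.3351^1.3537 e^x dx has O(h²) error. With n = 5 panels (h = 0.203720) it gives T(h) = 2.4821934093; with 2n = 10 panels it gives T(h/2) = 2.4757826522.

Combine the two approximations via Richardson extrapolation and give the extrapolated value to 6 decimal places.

Error is O(h^2); halving h shrinks it by 2^2 = 4.
Top: 4(2.4757826522) − (2.4821934093) = 7.4209371995
Denominator 4 − 1 = 3.
7.4209371995 ÷ 3 = 2.4736457332
Correction |R − A(h/2)| = 2.137e-03; gap |A(h/2) − A(h)| = 6.411e-03.

2.473646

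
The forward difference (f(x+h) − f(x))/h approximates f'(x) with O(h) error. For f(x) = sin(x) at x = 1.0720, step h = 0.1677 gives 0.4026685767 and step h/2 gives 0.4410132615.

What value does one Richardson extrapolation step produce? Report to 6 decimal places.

0.479358

Leading term ∝ h^1; use weight 2 = 2^1.
Weighted: 0.8820265230 − 0.4026685767 = 0.4793579463
Divide by 2^1 − 1 = 1.
Extrapolated: 0.4793579463 / 1 = 0.4793579463
Shift from A(h/2): +0.0383446848.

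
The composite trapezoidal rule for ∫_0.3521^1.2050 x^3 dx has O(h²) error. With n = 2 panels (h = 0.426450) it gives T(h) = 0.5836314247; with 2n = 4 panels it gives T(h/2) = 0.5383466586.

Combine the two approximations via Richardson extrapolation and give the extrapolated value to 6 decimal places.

r = 2: numerator weight 4, denominator 3.
4×0.5383466586 = 2.1533866344; 2.1533866344 − 0.5836314247 = 1.5697552097
Extrapolated: 1.5697552097 / 3 = 0.5232517366
Gap between inputs: 4.528e-02; correction applied: −0.0150949220.

0.523252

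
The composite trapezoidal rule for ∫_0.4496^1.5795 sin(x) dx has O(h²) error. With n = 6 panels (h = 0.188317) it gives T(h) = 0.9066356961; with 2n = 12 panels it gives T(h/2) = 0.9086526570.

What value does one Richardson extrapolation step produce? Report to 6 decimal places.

0.909325

Order 2 gives 2^r = 4 and 2^r − 1 = 3.
Top: 4(0.9086526570) − (0.9066356961) = 2.7279749319
Denominator 4 − 1 = 3.
(4·0.9086526570 − 0.9066356961)/(4 − 1) = 0.9093249773
Shift from A(h/2): +0.0006723203.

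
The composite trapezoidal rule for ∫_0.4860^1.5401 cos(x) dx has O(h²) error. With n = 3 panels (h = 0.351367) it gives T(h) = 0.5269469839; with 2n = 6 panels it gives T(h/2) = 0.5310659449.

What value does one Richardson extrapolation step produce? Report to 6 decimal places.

0.532439

Error is O(h^2); halving h shrinks it by 2^2 = 4.
A(h/2) − A(h) = 0.5310659449 − 0.5269469839 = 0.0041189610
Divide by 2^2 − 1 = 3: 0.0041189610/3 = 0.0013729870
R = 0.5310659449 + 0.0013729870 = 0.5324389319
Correction |R − A(h/2)| = 1.373e-03; gap |A(h/2) − A(h)| = 4.119e-03.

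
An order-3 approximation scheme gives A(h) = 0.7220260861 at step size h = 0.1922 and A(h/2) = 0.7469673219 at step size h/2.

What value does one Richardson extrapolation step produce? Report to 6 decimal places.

0.750530

Order 3 gives 2^r = 8 and 2^r − 1 = 7.
Numerator 8·A(h/2) − A(h) = 8·0.7469673219 − 0.7220260861 = 5.2537124891
Divide by 2^3 − 1 = 7.
5.2537124891 ÷ 7 = 0.7505303556
Correction |R − A(h/2)| = 3.563e-03; gap |A(h/2) − A(h)| = 2.494e-02.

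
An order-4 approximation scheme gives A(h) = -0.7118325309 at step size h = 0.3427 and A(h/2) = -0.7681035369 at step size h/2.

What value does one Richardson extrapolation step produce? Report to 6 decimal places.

-0.771855

r = 4: numerator weight 16, denominator 15.
A(h/2) − A(h) = -0.7681035369 − (-0.7118325309) = -0.0562710060
Divide by 2^4 − 1 = 15: (-0.0562710060)/15 = -0.0037514004
R = A(h/2) + (A(h/2) − A(h))/15 = -0.7681035369 − 0.0037514004 = -0.7718549373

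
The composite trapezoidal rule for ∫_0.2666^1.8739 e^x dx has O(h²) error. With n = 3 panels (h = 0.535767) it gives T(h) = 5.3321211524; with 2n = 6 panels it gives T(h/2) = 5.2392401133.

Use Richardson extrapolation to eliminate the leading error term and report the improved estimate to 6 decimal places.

Order 2 gives 2^r = 4 and 2^r − 1 = 3.
4·5.2392401133 − 5.3321211524 = 15.6248393008
15.6248393008 ÷ 3 = 5.2082797669
Shift from A(h/2): −0.0309603464.

5.208280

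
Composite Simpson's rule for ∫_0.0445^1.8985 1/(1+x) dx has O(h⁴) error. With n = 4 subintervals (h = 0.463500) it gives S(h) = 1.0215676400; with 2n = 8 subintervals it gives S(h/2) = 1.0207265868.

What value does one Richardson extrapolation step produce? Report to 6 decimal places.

With r = 4 the leading error scales as h^4, so the weight is 2^4 = 16.
Top: 16(1.0207265868) − (1.0215676400) = 15.3100577488
Extrapolated: 15.3100577488 / 15 = 1.0206705166

1.020671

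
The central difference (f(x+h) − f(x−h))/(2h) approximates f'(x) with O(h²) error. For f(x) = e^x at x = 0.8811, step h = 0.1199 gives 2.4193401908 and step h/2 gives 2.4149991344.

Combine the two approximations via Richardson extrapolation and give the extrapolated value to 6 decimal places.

r = 2: numerator weight 4, denominator 3.
4*2.4149991344 = 9.6599965376; subtract 2.4193401908 → 7.2406563468
Denominator 4 − 1 = 3.
7.2406563468 ÷ 3 = 2.4135521156
Gap between inputs: 4.341e-03; correction applied: −0.0014470188.

2.413552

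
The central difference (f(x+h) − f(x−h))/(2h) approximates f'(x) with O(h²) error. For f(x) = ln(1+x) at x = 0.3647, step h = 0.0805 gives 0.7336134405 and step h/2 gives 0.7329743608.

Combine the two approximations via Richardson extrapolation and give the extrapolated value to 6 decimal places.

Method order is 2; weight 2^2 = 4.
4·0.7329743608 = 2.9318974432; subtract 0.7336134405 → 2.1982840027
(4·0.7329743608 − 0.7336134405)/(4 − 1) = 0.7327613342

0.732761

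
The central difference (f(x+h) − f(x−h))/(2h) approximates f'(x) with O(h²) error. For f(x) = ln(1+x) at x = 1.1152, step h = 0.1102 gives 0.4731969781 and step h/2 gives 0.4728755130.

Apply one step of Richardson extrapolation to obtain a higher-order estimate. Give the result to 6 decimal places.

0.472768

Method order is 2; weight 2^2 = 4.
Top: 4(0.4728755130) − (0.4731969781) = 1.4183050739
Divide by 2^2 − 1 = 3.
So the Richardson estimate is 0.4727683580.
Gap between inputs: 3.215e-04; correction applied: −0.0001071550.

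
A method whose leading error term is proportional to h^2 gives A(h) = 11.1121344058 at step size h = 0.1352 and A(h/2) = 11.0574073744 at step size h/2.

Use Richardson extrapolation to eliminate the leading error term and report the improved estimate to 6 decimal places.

r = 2: numerator weight 4, denominator 3.
4×11.0574073744 − 11.1121344058 = 33.1174950918
Denominator 4 − 1 = 3.
So the Richardson estimate is 11.0391650306.
Gap between inputs: 5.473e-02; correction applied: −0.0182423438.

11.039165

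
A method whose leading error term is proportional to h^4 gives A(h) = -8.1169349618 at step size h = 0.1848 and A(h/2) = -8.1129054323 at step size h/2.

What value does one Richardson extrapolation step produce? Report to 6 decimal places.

-8.112637

Leading term ∝ h^4; use weight 16 = 2^4.
Numerator 16*A(h/2) − A(h) = 16*(-8.1129054323) − (-8.1169349618) = -121.6895519550
(-121.6895519550) ÷ 15 = -8.1126367970
Shift from A(h/2): +0.0002686353.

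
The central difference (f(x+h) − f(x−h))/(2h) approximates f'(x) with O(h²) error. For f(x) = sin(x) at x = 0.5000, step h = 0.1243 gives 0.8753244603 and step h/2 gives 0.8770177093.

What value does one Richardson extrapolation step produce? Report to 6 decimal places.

0.877582

Leading term ∝ h^2; use weight 4 = 2^2.
Difference of the inputs: 0.8770177093 − 0.8753244603 = 0.0016932490
Divide by 2^2 − 1 = 3: 0.0016932490/3 = 0.0005644163
R = 0.8770177093 + 0.0005644163 = 0.8775821256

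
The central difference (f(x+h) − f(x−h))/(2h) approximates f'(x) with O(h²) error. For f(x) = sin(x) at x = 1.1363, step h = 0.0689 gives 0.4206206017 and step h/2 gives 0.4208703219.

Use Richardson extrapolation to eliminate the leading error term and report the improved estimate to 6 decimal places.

r = 2: numerator weight 4, denominator 3.
4·0.4208703219 − 0.4206206017 = 1.2628606859
Denominator 4 − 1 = 3.
So the Richardson estimate is 0.4209535620.
Gap between inputs: 2.497e-04; correction applied: +0.0000832401.

0.420954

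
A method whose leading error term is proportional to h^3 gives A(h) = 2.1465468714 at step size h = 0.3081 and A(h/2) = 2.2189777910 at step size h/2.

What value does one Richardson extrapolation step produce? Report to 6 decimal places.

2.229325

Leading term ∝ h^3; use weight 8 = 2^3.
Numerator 8*A(h/2) − A(h) = 8*2.2189777910 − 2.1465468714 = 15.6052754566
(8*2.2189777910 − 2.1465468714)/(8 − 1) = 2.2293250652
Correction |R − A(h/2)| = 1.035e-02; gap |A(h/2) − A(h)| = 7.243e-02.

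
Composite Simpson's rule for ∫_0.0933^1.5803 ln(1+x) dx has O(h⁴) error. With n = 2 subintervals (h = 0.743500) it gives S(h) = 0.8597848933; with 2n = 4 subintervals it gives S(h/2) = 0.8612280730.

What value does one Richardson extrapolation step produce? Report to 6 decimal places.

0.861324

The method has order 4: 2^4 = 16.
Difference of the inputs: 0.8612280730 − 0.8597848933 = 0.0014431797
Correction (A(h/2) − A(h))/(16 − 1) = 0.0014431797/15 = 0.0000962120
R = 0.8612280730 + 0.0000962120 = 0.8613242850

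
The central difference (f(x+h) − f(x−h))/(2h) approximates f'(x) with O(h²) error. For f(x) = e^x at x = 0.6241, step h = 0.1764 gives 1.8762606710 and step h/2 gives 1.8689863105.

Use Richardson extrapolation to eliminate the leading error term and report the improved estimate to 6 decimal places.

With r = 2 the leading error scales as h^2, so the weight is 2^2 = 4.
Numerator 4·A(h/2) − A(h) = 4·1.8689863105 − 1.8762606710 = 5.5996845710
5.5996845710 ÷ 3 = 1.8665615237

1.866562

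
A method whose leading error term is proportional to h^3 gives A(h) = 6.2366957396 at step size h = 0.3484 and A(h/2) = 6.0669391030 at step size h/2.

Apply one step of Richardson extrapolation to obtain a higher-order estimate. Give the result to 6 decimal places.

6.042688

The method has order 3: 2^3 = 8.
A(h/2) − A(h) = 6.0669391030 − 6.2366957396 = -0.1697566366
Divide by 2^3 − 1 = 7: (-0.1697566366)/7 = -0.0242509481
R = 6.0669391030 − 0.0242509481 = 6.0426881549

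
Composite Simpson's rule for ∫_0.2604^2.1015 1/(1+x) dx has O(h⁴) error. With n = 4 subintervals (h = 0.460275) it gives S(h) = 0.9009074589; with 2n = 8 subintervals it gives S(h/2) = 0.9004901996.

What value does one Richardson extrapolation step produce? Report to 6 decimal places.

r = 4: numerator weight 16, denominator 15.
16·0.9004901996 − 0.9009074589 = 13.5069357347
Divide by 2^4 − 1 = 15.
(16·0.9004901996 − 0.9009074589)/(16 − 1) = 0.9004623823
Shift from A(h/2): −0.0000278173.

0.900462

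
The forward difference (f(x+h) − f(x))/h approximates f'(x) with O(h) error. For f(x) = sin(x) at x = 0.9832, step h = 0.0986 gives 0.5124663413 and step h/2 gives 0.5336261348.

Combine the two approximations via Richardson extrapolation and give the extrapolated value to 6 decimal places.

0.554786

Leading term ∝ h^1; use weight 2 = 2^1.
2*0.5336261348 = 1.0672522696; 1.0672522696 − 0.5124663413 = 0.5547859283
R = 0.5547859283/1 = 0.5547859283
Correction |R − A(h/2)| = 2.116e-02; gap |A(h/2) − A(h)| = 2.116e-02.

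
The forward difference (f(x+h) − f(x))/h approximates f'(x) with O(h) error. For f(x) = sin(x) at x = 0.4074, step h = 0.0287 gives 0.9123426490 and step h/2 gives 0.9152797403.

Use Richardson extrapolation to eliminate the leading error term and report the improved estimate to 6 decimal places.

The method has order 1: 2^1 = 2.
2*0.9152797403 − 0.9123426490 = 0.9182168316
R = 0.9182168316/1 = 0.9182168316

0.918217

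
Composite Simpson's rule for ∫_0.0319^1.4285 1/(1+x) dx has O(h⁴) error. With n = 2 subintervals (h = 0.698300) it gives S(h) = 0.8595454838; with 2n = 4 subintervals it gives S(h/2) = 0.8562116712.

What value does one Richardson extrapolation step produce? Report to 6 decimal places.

0.855989

Leading term ∝ h^4; use weight 16 = 2^4.
Weighted: 13.6993867392 − 0.8595454838 = 12.8398412554
Divide by 2^4 − 1 = 15.
12.8398412554 ÷ 15 = 0.8559894170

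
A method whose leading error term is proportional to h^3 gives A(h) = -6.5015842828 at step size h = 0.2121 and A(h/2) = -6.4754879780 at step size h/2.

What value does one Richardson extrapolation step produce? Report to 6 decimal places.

-6.471760

The method has order 3: 2^3 = 8.
8*(-6.4754879780) = -51.8039038240; subtract (-6.5015842828) → -45.3023195412
(8*(-6.4754879780) − (-6.5015842828))/(8 − 1) = -6.4717599345
Gap between inputs: 2.610e-02; correction applied: +0.0037280435.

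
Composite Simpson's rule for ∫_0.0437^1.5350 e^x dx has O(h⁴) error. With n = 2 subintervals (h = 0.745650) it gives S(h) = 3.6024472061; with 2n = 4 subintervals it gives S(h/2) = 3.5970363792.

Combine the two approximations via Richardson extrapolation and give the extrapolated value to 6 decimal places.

With r = 4 the leading error scales as h^4, so the weight is 2^4 = 16.
Numerator 16×A(h/2) − A(h) = 16×3.5970363792 − 3.6024472061 = 53.9501348611
Denominator 16 − 1 = 15.
R = 53.9501348611/15 = 3.5966756574

3.596676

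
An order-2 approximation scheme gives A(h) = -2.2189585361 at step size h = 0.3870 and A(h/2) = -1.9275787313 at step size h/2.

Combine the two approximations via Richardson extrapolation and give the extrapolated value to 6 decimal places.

-1.830452

Order 2 gives 2^r = 4 and 2^r − 1 = 3.
Numerator 4×A(h/2) − A(h) = 4×(-1.9275787313) − (-2.2189585361) = -5.4913563891
Divide by 2^2 − 1 = 3.
(-5.4913563891) ÷ 3 = -1.8304521297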